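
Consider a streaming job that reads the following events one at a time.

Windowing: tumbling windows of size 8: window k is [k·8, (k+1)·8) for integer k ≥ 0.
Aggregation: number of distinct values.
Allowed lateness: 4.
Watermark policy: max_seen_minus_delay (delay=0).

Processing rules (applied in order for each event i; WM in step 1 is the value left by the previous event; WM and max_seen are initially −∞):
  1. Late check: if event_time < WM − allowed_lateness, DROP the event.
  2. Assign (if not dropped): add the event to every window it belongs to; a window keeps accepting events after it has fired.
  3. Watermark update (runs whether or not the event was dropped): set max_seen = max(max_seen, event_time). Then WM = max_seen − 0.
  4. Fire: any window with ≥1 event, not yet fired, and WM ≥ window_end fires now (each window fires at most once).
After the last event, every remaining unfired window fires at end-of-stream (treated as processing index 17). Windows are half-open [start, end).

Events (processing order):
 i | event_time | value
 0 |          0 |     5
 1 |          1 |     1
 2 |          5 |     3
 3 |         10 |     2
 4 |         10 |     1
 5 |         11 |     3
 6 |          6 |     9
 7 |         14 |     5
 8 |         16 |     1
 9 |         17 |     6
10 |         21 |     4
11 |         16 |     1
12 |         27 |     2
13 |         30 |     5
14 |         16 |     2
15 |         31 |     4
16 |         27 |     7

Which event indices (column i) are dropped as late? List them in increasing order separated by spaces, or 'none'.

i=0 t=0 v=5: → [0,8); WM=0
i=1 t=1 v=1: → [0,8); WM=1
i=2 t=5 v=3: → [0,8); WM=5
i=3 t=10 v=2: → [8,16); WM=10; [0,8) fires=3
i=4 t=10 v=1: → [8,16); WM=10
i=5 t=11 v=3: → [8,16); WM=11
i=6 t=6 v=9: DROP (t<11-4); WM=11
i=7 t=14 v=5: → [8,16); WM=14
i=8 t=16 v=1: → [16,24); WM=16; [8,16) fires=4
i=9 t=17 v=6: → [16,24); WM=17
i=10 t=21 v=4: → [16,24); WM=21
i=11 t=16 v=1: DROP (t<21-4); WM=21
i=12 t=27 v=2: → [24,32); WM=27; [16,24) fires=3
i=13 t=30 v=5: → [24,32); WM=30
i=14 t=16 v=2: DROP (t<30-4); WM=30
i=15 t=31 v=4: → [24,32); WM=31
i=16 t=27 v=7: → [24,32); WM=31

6 11 14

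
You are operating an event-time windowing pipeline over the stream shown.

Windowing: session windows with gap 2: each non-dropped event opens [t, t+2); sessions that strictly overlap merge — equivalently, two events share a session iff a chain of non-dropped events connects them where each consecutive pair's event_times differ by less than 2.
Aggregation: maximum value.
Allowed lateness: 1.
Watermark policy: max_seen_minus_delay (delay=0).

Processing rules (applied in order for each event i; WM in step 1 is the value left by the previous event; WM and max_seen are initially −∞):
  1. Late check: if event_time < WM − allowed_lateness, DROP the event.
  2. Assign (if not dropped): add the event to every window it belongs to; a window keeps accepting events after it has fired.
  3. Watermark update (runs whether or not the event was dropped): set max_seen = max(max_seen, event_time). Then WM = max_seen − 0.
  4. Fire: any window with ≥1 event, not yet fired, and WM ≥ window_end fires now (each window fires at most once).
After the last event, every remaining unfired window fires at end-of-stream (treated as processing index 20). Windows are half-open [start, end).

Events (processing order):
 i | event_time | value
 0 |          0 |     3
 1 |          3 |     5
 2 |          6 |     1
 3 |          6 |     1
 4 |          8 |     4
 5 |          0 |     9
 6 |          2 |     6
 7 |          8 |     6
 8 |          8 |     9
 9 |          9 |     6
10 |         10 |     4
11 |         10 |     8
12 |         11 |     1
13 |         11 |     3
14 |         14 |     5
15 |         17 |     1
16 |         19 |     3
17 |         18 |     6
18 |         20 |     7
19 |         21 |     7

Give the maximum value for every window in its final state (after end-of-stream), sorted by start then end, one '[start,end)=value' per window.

[0,2)=3 [3,5)=5 [6,8)=1 [8,13)=9 [14,16)=5 [17,23)=7

i=0 t=0 v=3: → [0,2); WM=0
i=1 t=3 v=5: → [3,5); WM=3
i=2 t=6 v=1: → [6,8); WM=6
i=3 t=6 v=1: → [6,8); WM=6
i=4 t=8 v=4: → [8,10); WM=8
i=5 t=0 v=9: DROP (t<8-1); WM=8
i=6 t=2 v=6: DROP (t<8-1); WM=8
i=7 t=8 v=6: → [8,10); WM=8
i=8 t=8 v=9: → [8,10); WM=8
i=9 t=9 v=6: → [8,11); WM=9
i=10 t=10 v=4: → [8,12); WM=10
i=11 t=10 v=8: → [8,12); WM=10
i=12 t=11 v=1: → [8,13); WM=11
i=13 t=11 v=3: → [8,13); WM=11
i=14 t=14 v=5: → [14,16); WM=14
i=15 t=17 v=1: → [17,19); WM=17
i=16 t=19 v=3: → [19,21); WM=19
i=17 t=18 v=6: → [17,21); WM=19
i=18 t=20 v=7: → [17,22); WM=20
i=19 t=21 v=7: → [17,23); WM=21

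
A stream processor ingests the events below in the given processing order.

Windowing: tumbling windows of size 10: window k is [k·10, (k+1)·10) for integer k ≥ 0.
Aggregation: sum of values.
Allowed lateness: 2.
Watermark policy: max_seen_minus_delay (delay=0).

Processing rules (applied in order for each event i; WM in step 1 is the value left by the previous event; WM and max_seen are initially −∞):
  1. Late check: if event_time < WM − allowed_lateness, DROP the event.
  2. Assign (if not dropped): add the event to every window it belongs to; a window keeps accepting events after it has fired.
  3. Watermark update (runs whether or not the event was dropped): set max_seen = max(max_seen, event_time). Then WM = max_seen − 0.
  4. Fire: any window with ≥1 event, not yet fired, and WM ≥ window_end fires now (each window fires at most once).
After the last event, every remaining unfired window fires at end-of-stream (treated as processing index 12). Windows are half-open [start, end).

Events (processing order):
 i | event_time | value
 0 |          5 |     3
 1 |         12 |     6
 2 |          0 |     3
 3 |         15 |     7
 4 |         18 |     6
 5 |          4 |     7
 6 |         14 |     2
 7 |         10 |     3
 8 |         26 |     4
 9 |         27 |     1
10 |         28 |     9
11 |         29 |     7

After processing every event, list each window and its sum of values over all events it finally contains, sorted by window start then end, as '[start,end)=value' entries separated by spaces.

[0,10)=3 [10,20)=19 [20,30)=21

i=0 t=5 v=3: → [0,10); WM=5
i=1 t=12 v=6: → [10,20); WM=12; [0,10) fires=3
i=2 t=0 v=3: DROP (t<12-2); WM=12
i=3 t=15 v=7: → [10,20); WM=15
i=4 t=18 v=6: → [10,20); WM=18
i=5 t=4 v=7: DROP (t<18-2); WM=18
i=6 t=14 v=2: DROP (t<18-2); WM=18
i=7 t=10 v=3: DROP (t<18-2); WM=18
i=8 t=26 v=4: → [20,30); WM=26; [10,20) fires=19
i=9 t=27 v=1: → [20,30); WM=27
i=10 t=28 v=9: → [20,30); WM=28
i=11 t=29 v=7: → [20,30); WM=29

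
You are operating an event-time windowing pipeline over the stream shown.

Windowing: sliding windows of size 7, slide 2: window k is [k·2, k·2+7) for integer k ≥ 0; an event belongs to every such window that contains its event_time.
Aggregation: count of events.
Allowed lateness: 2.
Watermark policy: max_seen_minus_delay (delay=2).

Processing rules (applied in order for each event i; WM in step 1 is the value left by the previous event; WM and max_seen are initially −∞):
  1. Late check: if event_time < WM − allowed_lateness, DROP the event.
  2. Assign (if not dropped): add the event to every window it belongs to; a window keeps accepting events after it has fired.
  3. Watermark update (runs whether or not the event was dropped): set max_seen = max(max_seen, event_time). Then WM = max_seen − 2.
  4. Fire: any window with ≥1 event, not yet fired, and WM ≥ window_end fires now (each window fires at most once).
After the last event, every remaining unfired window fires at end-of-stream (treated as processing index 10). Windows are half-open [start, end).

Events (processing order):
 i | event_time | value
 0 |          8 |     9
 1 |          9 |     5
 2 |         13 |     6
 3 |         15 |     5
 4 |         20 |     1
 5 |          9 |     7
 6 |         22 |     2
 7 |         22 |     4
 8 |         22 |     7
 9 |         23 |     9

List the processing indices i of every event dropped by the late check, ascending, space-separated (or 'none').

i=0 t=8 v=9: → [8,15),[6,13),[4,11),[2,9); WM=6
i=1 t=9 v=5: → [8,15),[6,13),[4,11); WM=7
i=2 t=13 v=6: → [12,19),[10,17),[8,15); WM=11; [2,9) fires=1 [4,11) fires=2
i=3 t=15 v=5: → [14,21),[12,19),[10,17); WM=13; [6,13) fires=2
i=4 t=20 v=1: → [20,27),[18,25),[16,23),[14,21); WM=18; [8,15) fires=3 [10,17) fires=2
i=5 t=9 v=7: DROP (t<18-2); WM=18
i=6 t=22 v=2: → [22,29),[20,27),[18,25),[16,23); WM=20; [12,19) fires=2
i=7 t=22 v=4: → [22,29),[20,27),[18,25),[16,23); WM=20
i=8 t=22 v=7: → [22,29),[20,27),[18,25),[16,23); WM=20
i=9 t=23 v=9: → [22,29),[20,27),[18,25); WM=21; [14,21) fires=2

5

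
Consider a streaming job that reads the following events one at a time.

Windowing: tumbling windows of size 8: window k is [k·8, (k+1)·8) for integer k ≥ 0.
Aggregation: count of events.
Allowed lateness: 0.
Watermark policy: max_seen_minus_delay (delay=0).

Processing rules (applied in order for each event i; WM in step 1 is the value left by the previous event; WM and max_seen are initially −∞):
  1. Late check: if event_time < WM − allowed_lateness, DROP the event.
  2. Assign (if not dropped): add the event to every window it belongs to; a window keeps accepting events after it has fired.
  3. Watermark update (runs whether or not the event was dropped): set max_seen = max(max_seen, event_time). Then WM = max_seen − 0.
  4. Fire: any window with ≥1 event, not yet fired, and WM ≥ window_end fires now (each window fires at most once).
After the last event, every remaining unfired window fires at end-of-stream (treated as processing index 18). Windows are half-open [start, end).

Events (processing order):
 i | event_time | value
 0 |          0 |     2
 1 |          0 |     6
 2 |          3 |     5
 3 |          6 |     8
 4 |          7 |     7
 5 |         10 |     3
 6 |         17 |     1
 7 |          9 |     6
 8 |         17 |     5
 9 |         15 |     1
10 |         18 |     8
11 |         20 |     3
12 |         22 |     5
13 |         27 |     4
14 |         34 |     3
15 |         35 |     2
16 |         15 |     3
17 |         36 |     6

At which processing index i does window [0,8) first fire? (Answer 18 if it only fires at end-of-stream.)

5

i=0 t=0 v=2: → [0,8); WM=0
i=1 t=0 v=6: → [0,8); WM=0
i=2 t=3 v=5: → [0,8); WM=3
i=3 t=6 v=8: → [0,8); WM=6
i=4 t=7 v=7: → [0,8); WM=7
i=5 t=10 v=3: → [8,16); WM=10; [0,8) fires=5
i=6 t=17 v=1: → [16,24); WM=17; [8,16) fires=1
i=7 t=9 v=6: DROP (t<17-0); WM=17
i=8 t=17 v=5: → [16,24); WM=17
i=9 t=15 v=1: DROP (t<17-0); WM=17
i=10 t=18 v=8: → [16,24); WM=18
i=11 t=20 v=3: → [16,24); WM=20
i=12 t=22 v=5: → [16,24); WM=22
i=13 t=27 v=4: → [24,32); WM=27; [16,24) fires=5
i=14 t=34 v=3: → [32,40); WM=34; [24,32) fires=1
i=15 t=35 v=2: → [32,40); WM=35
i=16 t=15 v=3: DROP (t<35-0); WM=35
i=17 t=36 v=6: → [32,40); WM=36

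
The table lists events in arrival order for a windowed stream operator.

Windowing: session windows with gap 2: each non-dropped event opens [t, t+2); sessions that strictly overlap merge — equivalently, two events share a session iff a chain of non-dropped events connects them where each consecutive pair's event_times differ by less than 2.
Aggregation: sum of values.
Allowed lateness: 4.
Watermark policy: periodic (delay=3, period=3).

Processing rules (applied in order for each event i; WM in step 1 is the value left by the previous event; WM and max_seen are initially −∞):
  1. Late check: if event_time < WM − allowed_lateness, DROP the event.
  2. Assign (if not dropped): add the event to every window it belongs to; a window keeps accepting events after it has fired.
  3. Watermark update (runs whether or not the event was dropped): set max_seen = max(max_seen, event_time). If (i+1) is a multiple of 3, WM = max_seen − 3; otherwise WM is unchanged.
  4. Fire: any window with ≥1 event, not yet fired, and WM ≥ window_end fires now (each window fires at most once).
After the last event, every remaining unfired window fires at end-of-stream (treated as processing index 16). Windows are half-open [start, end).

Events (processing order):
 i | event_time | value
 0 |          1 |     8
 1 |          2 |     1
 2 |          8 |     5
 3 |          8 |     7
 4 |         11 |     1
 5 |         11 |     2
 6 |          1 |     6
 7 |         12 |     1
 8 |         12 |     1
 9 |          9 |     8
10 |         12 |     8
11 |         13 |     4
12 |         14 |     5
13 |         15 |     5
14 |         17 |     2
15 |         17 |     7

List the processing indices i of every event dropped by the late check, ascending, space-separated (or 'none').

i=0 t=1 v=8: → [1,3); WM=−∞
i=1 t=2 v=1: → [1,4); WM=−∞
i=2 t=8 v=5: → [8,10); WM=5
i=3 t=8 v=7: → [8,10); WM=5
i=4 t=11 v=1: → [11,13); WM=5
i=5 t=11 v=2: → [11,13); WM=8
i=6 t=1 v=6: DROP (t<8-4); WM=8
i=7 t=12 v=1: → [11,14); WM=8
i=8 t=12 v=1: → [11,14); WM=9
i=9 t=9 v=8: → [8,11); WM=9
i=10 t=12 v=8: → [11,14); WM=9
i=11 t=13 v=4: → [11,15); WM=10
i=12 t=14 v=5: → [11,16); WM=10
i=13 t=15 v=5: → [11,17); WM=10
i=14 t=17 v=2: → [17,19); WM=14
i=15 t=17 v=7: → [17,19); WM=14

6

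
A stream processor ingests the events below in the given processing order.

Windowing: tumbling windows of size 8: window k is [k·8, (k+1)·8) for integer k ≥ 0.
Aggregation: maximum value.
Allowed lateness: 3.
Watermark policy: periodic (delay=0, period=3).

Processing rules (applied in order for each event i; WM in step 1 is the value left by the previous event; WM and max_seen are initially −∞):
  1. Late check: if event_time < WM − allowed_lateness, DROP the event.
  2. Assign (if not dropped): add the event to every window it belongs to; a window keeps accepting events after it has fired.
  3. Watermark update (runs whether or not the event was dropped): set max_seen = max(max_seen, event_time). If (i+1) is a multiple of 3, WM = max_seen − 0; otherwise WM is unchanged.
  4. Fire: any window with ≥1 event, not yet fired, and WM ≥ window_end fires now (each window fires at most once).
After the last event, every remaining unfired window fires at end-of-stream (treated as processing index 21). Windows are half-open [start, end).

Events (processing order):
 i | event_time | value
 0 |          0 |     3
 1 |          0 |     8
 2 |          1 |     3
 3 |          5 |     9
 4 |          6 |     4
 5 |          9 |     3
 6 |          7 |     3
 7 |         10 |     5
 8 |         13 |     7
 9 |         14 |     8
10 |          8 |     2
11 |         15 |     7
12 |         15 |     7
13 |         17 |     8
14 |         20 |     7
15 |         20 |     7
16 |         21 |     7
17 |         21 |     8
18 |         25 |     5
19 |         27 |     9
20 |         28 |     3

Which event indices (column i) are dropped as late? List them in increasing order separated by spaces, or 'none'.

10

i=0 t=0 v=3: → [0,8); WM=−∞
i=1 t=0 v=8: → [0,8); WM=−∞
i=2 t=1 v=3: → [0,8); WM=1
i=3 t=5 v=9: → [0,8); WM=1
i=4 t=6 v=4: → [0,8); WM=1
i=5 t=9 v=3: → [8,16); WM=9; [0,8) fires=9
i=6 t=7 v=3: → [0,8); WM=9
i=7 t=10 v=5: → [8,16); WM=9
i=8 t=13 v=7: → [8,16); WM=13
i=9 t=14 v=8: → [8,16); WM=13
i=10 t=8 v=2: DROP (t<13-3); WM=13
i=11 t=15 v=7: → [8,16); WM=15
i=12 t=15 v=7: → [8,16); WM=15
i=13 t=17 v=8: → [16,24); WM=15
i=14 t=20 v=7: → [16,24); WM=20; [8,16) fires=8
i=15 t=20 v=7: → [16,24); WM=20
i=16 t=21 v=7: → [16,24); WM=20
i=17 t=21 v=8: → [16,24); WM=21
i=18 t=25 v=5: → [24,32); WM=21
i=19 t=27 v=9: → [24,32); WM=21
i=20 t=28 v=3: → [24,32); WM=28; [16,24) fires=8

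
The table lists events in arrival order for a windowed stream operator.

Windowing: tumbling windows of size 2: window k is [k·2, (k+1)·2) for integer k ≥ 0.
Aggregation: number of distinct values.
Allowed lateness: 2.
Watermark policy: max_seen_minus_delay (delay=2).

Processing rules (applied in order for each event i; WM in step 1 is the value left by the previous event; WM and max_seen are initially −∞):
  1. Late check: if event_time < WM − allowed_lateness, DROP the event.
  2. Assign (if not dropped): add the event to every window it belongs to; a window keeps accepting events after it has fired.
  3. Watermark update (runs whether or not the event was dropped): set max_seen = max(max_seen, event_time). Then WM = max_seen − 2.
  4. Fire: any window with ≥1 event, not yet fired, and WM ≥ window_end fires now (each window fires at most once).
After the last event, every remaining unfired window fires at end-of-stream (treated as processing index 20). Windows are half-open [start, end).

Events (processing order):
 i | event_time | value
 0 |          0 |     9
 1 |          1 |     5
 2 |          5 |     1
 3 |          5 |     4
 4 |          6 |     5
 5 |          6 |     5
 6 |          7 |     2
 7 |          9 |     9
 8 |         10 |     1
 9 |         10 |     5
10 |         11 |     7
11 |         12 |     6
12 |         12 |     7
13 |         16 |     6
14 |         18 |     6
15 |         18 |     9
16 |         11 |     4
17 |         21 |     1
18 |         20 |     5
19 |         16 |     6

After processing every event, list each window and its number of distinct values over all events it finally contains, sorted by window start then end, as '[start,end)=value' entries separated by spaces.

[0,2)=2 [4,6)=2 [6,8)=2 [8,10)=1 [10,12)=3 [12,14)=2 [16,18)=1 [18,20)=2 [20,22)=2

i=0 t=0 v=9: → [0,2); WM=-2
i=1 t=1 v=5: → [0,2); WM=-1
i=2 t=5 v=1: → [4,6); WM=3; [0,2) fires=2
i=3 t=5 v=4: → [4,6); WM=3
i=4 t=6 v=5: → [6,8); WM=4
i=5 t=6 v=5: → [6,8); WM=4
i=6 t=7 v=2: → [6,8); WM=5
i=7 t=9 v=9: → [8,10); WM=7; [4,6) fires=2
i=8 t=10 v=1: → [10,12); WM=8; [6,8) fires=2
i=9 t=10 v=5: → [10,12); WM=8
i=10 t=11 v=7: → [10,12); WM=9
i=11 t=12 v=6: → [12,14); WM=10; [8,10) fires=1
i=12 t=12 v=7: → [12,14); WM=10
i=13 t=16 v=6: → [16,18); WM=14; [10,12) fires=3 [12,14) fires=2
i=14 t=18 v=6: → [18,20); WM=16
i=15 t=18 v=9: → [18,20); WM=16
i=16 t=11 v=4: DROP (t<16-2); WM=16
i=17 t=21 v=1: → [20,22); WM=19; [16,18) fires=1
i=18 t=20 v=5: → [20,22); WM=19
i=19 t=16 v=6: DROP (t<19-2); WM=19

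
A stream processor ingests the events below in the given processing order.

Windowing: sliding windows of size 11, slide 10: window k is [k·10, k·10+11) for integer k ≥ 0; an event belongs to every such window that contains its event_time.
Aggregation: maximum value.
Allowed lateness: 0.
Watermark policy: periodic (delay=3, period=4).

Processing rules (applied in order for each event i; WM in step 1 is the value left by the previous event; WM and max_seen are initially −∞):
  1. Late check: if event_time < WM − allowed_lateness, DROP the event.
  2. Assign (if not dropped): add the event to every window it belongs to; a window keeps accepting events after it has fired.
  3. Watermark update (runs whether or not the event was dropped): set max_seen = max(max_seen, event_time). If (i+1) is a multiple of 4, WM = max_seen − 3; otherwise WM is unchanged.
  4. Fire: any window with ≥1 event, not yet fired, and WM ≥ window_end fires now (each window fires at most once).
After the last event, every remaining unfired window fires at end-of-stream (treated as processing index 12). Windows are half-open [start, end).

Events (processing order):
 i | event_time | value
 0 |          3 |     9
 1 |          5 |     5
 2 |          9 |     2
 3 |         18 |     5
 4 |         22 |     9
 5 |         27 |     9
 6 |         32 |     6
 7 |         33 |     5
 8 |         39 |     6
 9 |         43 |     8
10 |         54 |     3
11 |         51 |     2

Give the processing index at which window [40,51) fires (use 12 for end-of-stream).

i=0 t=3 v=9: → [0,11); WM=−∞
i=1 t=5 v=5: → [0,11); WM=−∞
i=2 t=9 v=2: → [0,11); WM=−∞
i=3 t=18 v=5: → [10,21); WM=15; [0,11) fires=9
i=4 t=22 v=9: → [20,31); WM=15
i=5 t=27 v=9: → [20,31); WM=15
i=6 t=32 v=6: → [30,41); WM=15
i=7 t=33 v=5: → [30,41); WM=30; [10,21) fires=5
i=8 t=39 v=6: → [30,41); WM=30
i=9 t=43 v=8: → [40,51); WM=30
i=10 t=54 v=3: → [50,61); WM=30
i=11 t=51 v=2: → [50,61); WM=51; [20,31) fires=9 [30,41) fires=6 [40,51) fires=8

11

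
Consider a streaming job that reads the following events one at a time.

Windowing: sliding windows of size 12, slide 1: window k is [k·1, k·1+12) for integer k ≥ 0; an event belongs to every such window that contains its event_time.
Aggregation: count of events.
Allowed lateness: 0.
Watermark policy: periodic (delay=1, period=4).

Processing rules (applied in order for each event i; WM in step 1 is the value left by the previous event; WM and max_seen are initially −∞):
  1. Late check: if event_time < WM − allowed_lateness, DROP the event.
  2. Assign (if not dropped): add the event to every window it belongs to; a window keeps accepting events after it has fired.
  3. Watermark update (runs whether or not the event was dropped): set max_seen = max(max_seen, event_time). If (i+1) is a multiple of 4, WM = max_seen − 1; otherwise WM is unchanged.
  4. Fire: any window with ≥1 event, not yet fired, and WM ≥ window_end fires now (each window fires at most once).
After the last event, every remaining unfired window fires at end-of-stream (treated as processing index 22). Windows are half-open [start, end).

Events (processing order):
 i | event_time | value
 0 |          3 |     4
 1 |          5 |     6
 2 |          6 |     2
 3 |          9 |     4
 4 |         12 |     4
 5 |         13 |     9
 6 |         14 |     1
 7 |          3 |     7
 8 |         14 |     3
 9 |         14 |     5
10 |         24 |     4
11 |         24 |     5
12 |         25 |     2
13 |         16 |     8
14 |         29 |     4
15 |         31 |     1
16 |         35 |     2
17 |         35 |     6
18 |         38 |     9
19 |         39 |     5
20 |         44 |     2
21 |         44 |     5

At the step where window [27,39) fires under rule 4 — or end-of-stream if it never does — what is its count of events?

5

i=0 t=3 v=4: → [3,15),[2,14),[1,13),[0,12); WM=−∞
i=1 t=5 v=6: → [5,17),[4,16),[3,15),[2,14),[1,13),[0,12); WM=−∞
i=2 t=6 v=2: → [6,18),[5,17),[4,16),[3,15),[2,14),[1,13),[0,12); WM=−∞
i=3 t=9 v=4: → [9,21),[8,20),[7,19),[6,18),[5,17),[4,16),[3,15),[2,14),[1,13),[0,12); WM=8
i=4 t=12 v=4: → [12,24),[11,23),[10,22),[9,21),[8,20),[7,19),[6,18),[5,17),[4,16),[3,15),[2,14),[1,13); WM=8
i=5 t=13 v=9: → [13,25),[12,24),[11,23),[10,22),[9,21),[8,20),[7,19),[6,18),[5,17),[4,16),[3,15),[2,14); WM=8
i=6 t=14 v=1: → [14,26),[13,25),[12,24),[11,23),[10,22),[9,21),[8,20),[7,19),[6,18),[5,17),[4,16),[3,15); WM=8
i=7 t=3 v=7: DROP (t<8-0); WM=13; [0,12) fires=4 [1,13) fires=5
i=8 t=14 v=3: → [14,26),[13,25),[12,24),[11,23),[10,22),[9,21),[8,20),[7,19),[6,18),[5,17),[4,16),[3,15); WM=13
i=9 t=14 v=5: → [14,26),[13,25),[12,24),[11,23),[10,22),[9,21),[8,20),[7,19),[6,18),[5,17),[4,16),[3,15); WM=13
i=10 t=24 v=4: → [24,36),[23,35),[22,34),[21,33),[20,32),[19,31),[18,30),[17,29),[16,28),[15,27),[14,26),[13,25); WM=13
i=11 t=24 v=5: → [24,36),[23,35),[22,34),[21,33),[20,32),[19,31),[18,30),[17,29),[16,28),[15,27),[14,26),[13,25); WM=23; [2,14) fires=6 [3,15) fires=9 [4,16) fires=8 [5,17) fires=8 [6,18) fires=7 [7,19) fires=6 [8,20) fires=6 [9,21) fires=6 [10,22) fires=5 [11,23) fires=5
i=12 t=25 v=2: → [25,37),[24,36),[23,35),[22,34),[21,33),[20,32),[19,31),[18,30),[17,29),[16,28),[15,27),[14,26); WM=23
i=13 t=16 v=8: DROP (t<23-0); WM=23
i=14 t=29 v=4: → [29,41),[28,40),[27,39),[26,38),[25,37),[24,36),[23,35),[22,34),[21,33),[20,32),[19,31),[18,30); WM=23
i=15 t=31 v=1: → [31,43),[30,42),[29,41),[28,40),[27,39),[26,38),[25,37),[24,36),[23,35),[22,34),[21,33),[20,32); WM=30; [12,24) fires=5 [13,25) fires=6 [14,26) fires=6 [15,27) fires=3 [16,28) fires=3 [17,29) fires=3 [18,30) fires=4
i=16 t=35 v=2: → [35,47),[34,46),[33,45),[32,44),[31,43),[30,42),[29,41),[28,40),[27,39),[26,38),[25,37),[24,36); WM=30
i=17 t=35 v=6: → [35,47),[34,46),[33,45),[32,44),[31,43),[30,42),[29,41),[28,40),[27,39),[26,38),[25,37),[24,36); WM=30
i=18 t=38 v=9: → [38,50),[37,49),[36,48),[35,47),[34,46),[33,45),[32,44),[31,43),[30,42),[29,41),[28,40),[27,39); WM=30
i=19 t=39 v=5: → [39,51),[38,50),[37,49),[36,48),[35,47),[34,46),[33,45),[32,44),[31,43),[30,42),[29,41),[28,40); WM=38; [19,31) fires=4 [20,32) fires=5 [21,33) fires=5 [22,34) fires=5 [23,35) fires=5 [24,36) fires=7 [25,37) fires=5 [26,38) fires=4
i=20 t=44 v=2: → [44,56),[43,55),[42,54),[41,53),[40,52),[39,51),[38,50),[37,49),[36,48),[35,47),[34,46),[33,45); WM=38
i=21 t=44 v=5: → [44,56),[43,55),[42,54),[41,53),[40,52),[39,51),[38,50),[37,49),[36,48),[35,47),[34,46),[33,45); WM=38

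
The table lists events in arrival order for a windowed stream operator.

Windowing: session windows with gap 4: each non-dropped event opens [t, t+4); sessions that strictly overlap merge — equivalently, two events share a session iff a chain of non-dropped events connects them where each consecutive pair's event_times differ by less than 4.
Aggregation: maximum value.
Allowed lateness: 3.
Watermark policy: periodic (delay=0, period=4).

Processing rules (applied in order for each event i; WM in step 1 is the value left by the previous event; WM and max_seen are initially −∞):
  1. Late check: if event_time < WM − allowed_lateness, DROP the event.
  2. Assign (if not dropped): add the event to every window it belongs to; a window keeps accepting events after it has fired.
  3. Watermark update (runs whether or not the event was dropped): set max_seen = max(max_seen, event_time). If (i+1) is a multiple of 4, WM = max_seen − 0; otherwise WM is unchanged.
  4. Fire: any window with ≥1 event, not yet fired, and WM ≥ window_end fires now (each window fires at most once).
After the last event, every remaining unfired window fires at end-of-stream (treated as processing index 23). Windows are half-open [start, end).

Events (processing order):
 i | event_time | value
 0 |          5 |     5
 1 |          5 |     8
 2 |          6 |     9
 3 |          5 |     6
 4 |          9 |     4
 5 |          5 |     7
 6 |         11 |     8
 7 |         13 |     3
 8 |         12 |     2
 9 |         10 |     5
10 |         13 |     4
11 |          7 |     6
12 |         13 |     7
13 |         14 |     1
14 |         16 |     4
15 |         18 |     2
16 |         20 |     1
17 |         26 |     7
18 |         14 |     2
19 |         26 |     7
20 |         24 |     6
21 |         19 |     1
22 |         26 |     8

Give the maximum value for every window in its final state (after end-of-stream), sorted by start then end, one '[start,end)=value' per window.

[5,24)=9 [24,30)=8

i=0 t=5 v=5: → [5,9); WM=−∞
i=1 t=5 v=8: → [5,9); WM=−∞
i=2 t=6 v=9: → [5,10); WM=−∞
i=3 t=5 v=6: → [5,10); WM=6
i=4 t=9 v=4: → [5,13); WM=6
i=5 t=5 v=7: → [5,13); WM=6
i=6 t=11 v=8: → [5,15); WM=6
i=7 t=13 v=3: → [5,17); WM=13
i=8 t=12 v=2: → [5,17); WM=13
i=9 t=10 v=5: → [5,17); WM=13
i=10 t=13 v=4: → [5,17); WM=13
i=11 t=7 v=6: DROP (t<13-3); WM=13
i=12 t=13 v=7: → [5,17); WM=13
i=13 t=14 v=1: → [5,18); WM=13
i=14 t=16 v=4: → [5,20); WM=13
i=15 t=18 v=2: → [5,22); WM=18
i=16 t=20 v=1: → [5,24); WM=18
i=17 t=26 v=7: → [26,30); WM=18
i=18 t=14 v=2: DROP (t<18-3); WM=18
i=19 t=26 v=7: → [26,30); WM=26
i=20 t=24 v=6: → [24,30); WM=26
i=21 t=19 v=1: DROP (t<26-3); WM=26
i=22 t=26 v=8: → [24,30); WM=26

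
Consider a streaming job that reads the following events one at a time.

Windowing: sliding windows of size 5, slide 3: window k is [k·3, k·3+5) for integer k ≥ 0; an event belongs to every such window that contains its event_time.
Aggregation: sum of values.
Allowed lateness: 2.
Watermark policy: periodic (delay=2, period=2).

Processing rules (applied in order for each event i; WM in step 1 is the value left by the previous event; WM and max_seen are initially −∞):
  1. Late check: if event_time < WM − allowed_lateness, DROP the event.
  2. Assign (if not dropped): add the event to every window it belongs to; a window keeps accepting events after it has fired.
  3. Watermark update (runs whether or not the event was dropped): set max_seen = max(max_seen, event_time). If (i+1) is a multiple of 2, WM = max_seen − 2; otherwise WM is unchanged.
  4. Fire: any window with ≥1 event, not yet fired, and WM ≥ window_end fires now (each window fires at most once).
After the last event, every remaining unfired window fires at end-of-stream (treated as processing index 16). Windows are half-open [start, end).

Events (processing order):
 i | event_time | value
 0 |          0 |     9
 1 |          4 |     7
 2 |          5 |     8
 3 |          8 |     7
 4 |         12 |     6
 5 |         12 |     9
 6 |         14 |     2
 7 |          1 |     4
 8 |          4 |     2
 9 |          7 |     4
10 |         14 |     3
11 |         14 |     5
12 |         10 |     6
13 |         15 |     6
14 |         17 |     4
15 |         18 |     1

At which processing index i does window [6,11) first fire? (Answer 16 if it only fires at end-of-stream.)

7

i=0 t=0 v=9: → [0,5); WM=−∞
i=1 t=4 v=7: → [3,8),[0,5); WM=2
i=2 t=5 v=8: → [3,8); WM=2
i=3 t=8 v=7: → [6,11); WM=6; [0,5) fires=16
i=4 t=12 v=6: → [12,17),[9,14); WM=6
i=5 t=12 v=9: → [12,17),[9,14); WM=10; [3,8) fires=15
i=6 t=14 v=2: → [12,17); WM=10
i=7 t=1 v=4: DROP (t<10-2); WM=12; [6,11) fires=7
i=8 t=4 v=2: DROP (t<12-2); WM=12
i=9 t=7 v=4: DROP (t<12-2); WM=12
i=10 t=14 v=3: → [12,17); WM=12
i=11 t=14 v=5: → [12,17); WM=12
i=12 t=10 v=6: → [9,14),[6,11); WM=12
i=13 t=15 v=6: → [15,20),[12,17); WM=13
i=14 t=17 v=4: → [15,20); WM=13
i=15 t=18 v=1: → [18,23),[15,20); WM=16; [9,14) fires=21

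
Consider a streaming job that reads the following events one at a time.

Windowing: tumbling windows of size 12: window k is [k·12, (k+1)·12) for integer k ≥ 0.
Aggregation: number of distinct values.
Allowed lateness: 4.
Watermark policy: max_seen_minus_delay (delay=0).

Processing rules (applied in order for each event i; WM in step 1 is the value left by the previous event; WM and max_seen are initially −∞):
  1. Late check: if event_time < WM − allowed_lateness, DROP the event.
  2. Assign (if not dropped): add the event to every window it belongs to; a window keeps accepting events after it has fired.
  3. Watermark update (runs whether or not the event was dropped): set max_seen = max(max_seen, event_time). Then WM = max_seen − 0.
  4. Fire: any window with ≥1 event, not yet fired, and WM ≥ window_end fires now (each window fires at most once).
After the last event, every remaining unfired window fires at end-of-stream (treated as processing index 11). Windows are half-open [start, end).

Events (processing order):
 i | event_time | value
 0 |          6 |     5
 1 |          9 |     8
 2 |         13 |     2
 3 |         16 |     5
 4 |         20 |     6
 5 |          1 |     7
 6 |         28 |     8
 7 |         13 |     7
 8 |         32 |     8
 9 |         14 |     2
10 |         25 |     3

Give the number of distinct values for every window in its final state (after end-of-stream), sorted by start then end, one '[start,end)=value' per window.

[0,12)=2 [12,24)=3 [24,36)=1

i=0 t=6 v=5: → [0,12); WM=6
i=1 t=9 v=8: → [0,12); WM=9
i=2 t=13 v=2: → [12,24); WM=13; [0,12) fires=2
i=3 t=16 v=5: → [12,24); WM=16
i=4 t=20 v=6: → [12,24); WM=20
i=5 t=1 v=7: DROP (t<20-4); WM=20
i=6 t=28 v=8: → [24,36); WM=28; [12,24) fires=3
i=7 t=13 v=7: DROP (t<28-4); WM=28
i=8 t=32 v=8: → [24,36); WM=32
i=9 t=14 v=2: DROP (t<32-4); WM=32
i=10 t=25 v=3: DROP (t<32-4); WM=32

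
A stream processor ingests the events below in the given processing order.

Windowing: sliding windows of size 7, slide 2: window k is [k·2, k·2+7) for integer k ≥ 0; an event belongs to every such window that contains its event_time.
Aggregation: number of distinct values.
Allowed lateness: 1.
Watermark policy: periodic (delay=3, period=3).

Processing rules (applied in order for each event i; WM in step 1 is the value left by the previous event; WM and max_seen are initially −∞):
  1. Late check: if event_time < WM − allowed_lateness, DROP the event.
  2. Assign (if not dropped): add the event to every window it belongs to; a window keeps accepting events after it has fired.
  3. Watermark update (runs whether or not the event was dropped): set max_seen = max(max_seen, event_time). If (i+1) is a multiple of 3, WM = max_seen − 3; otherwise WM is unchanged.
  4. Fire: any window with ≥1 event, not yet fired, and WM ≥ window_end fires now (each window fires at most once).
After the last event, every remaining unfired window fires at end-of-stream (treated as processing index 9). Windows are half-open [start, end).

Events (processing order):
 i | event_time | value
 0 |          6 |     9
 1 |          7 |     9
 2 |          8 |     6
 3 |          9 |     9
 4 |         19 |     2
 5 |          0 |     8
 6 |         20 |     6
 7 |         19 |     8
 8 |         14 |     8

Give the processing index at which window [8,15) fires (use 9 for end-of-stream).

i=0 t=6 v=9: → [6,13),[4,11),[2,9),[0,7); WM=−∞
i=1 t=7 v=9: → [6,13),[4,11),[2,9); WM=−∞
i=2 t=8 v=6: → [8,15),[6,13),[4,11),[2,9); WM=5
i=3 t=9 v=9: → [8,15),[6,13),[4,11); WM=5
i=4 t=19 v=2: → [18,25),[16,23),[14,21); WM=5
i=5 t=0 v=8: DROP (t<5-1); WM=16; [0,7) fires=1 [2,9) fires=2 [4,11) fires=2 [6,13) fires=2 [8,15) fires=2
i=6 t=20 v=6: → [20,27),[18,25),[16,23),[14,21); WM=16
i=7 t=19 v=8: → [18,25),[16,23),[14,21); WM=16
i=8 t=14 v=8: DROP (t<16-1); WM=17

5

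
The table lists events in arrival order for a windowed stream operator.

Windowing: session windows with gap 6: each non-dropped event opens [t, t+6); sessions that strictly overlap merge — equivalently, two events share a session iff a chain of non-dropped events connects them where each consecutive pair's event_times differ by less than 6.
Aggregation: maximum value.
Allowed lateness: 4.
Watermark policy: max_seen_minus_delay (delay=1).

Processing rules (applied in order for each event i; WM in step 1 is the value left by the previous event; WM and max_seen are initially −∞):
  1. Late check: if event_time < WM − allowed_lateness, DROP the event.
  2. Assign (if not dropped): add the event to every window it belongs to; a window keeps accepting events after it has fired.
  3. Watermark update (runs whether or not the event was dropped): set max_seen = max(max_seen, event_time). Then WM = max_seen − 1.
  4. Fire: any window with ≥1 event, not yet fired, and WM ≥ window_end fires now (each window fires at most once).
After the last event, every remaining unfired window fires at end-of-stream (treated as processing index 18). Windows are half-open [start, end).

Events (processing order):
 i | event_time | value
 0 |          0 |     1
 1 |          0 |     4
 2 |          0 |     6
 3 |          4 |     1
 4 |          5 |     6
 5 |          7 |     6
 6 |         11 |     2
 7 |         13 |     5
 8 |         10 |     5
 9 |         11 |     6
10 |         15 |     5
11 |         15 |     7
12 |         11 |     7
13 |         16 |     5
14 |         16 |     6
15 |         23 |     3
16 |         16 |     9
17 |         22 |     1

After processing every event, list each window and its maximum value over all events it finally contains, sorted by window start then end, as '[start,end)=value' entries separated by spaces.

[0,22)=7 [22,29)=3

i=0 t=0 v=1: → [0,6); WM=-1
i=1 t=0 v=4: → [0,6); WM=-1
i=2 t=0 v=6: → [0,6); WM=-1
i=3 t=4 v=1: → [0,10); WM=3
i=4 t=5 v=6: → [0,11); WM=4
i=5 t=7 v=6: → [0,13); WM=6
i=6 t=11 v=2: → [0,17); WM=10
i=7 t=13 v=5: → [0,19); WM=12
i=8 t=10 v=5: → [0,19); WM=12
i=9 t=11 v=6: → [0,19); WM=12
i=10 t=15 v=5: → [0,21); WM=14
i=11 t=15 v=7: → [0,21); WM=14
i=12 t=11 v=7: → [0,21); WM=14
i=13 t=16 v=5: → [0,22); WM=15
i=14 t=16 v=6: → [0,22); WM=15
i=15 t=23 v=3: → [23,29); WM=22
i=16 t=16 v=9: DROP (t<22-4); WM=22
i=17 t=22 v=1: → [22,29); WM=22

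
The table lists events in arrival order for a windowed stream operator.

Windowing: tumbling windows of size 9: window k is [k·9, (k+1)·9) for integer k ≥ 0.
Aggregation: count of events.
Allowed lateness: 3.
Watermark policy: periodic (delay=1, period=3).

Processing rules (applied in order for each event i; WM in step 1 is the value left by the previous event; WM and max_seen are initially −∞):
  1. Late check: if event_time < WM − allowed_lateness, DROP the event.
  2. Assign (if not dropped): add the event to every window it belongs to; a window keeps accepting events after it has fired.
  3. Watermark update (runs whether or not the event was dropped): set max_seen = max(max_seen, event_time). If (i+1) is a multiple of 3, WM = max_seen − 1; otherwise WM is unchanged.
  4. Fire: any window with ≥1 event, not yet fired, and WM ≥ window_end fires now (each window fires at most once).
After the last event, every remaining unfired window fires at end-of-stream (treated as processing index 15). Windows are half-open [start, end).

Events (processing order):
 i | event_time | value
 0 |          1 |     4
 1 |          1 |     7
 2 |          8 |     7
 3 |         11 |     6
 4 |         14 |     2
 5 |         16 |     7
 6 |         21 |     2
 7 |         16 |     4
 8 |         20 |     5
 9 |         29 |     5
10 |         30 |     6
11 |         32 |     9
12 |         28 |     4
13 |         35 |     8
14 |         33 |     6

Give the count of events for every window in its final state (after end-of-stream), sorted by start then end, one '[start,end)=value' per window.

i=0 t=1 v=4: → [0,9); WM=−∞
i=1 t=1 v=7: → [0,9); WM=−∞
i=2 t=8 v=7: → [0,9); WM=7
i=3 t=11 v=6: → [9,18); WM=7
i=4 t=14 v=2: → [9,18); WM=7
i=5 t=16 v=7: → [9,18); WM=15; [0,9) fires=3
i=6 t=21 v=2: → [18,27); WM=15
i=7 t=16 v=4: → [9,18); WM=15
i=8 t=20 v=5: → [18,27); WM=20; [9,18) fires=4
i=9 t=29 v=5: → [27,36); WM=20
i=10 t=30 v=6: → [27,36); WM=20
i=11 t=32 v=9: → [27,36); WM=31; [18,27) fires=2
i=12 t=28 v=4: → [27,36); WM=31
i=13 t=35 v=8: → [27,36); WM=31
i=14 t=33 v=6: → [27,36); WM=34

[0,9)=3 [9,18)=4 [18,27)=2 [27,36)=6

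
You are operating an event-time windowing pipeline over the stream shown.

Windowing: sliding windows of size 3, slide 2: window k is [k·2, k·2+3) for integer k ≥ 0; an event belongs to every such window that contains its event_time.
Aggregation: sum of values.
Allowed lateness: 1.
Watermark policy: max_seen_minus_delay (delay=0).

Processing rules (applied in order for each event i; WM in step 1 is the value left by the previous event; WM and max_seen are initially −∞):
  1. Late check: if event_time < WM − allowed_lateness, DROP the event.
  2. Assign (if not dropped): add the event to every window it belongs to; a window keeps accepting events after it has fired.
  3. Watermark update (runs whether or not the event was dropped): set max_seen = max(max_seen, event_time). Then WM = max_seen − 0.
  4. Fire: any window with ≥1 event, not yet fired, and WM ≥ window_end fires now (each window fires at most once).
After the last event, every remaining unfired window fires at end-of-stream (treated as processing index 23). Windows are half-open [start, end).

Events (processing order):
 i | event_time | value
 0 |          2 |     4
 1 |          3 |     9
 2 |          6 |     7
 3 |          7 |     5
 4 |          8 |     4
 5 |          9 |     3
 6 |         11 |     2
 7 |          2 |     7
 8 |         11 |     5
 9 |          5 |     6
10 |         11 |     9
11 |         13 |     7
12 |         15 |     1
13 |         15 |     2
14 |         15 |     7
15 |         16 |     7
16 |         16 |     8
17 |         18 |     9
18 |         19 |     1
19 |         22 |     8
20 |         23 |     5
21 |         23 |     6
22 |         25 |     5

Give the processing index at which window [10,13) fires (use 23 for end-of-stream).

i=0 t=2 v=4: → [2,5),[0,3); WM=2
i=1 t=3 v=9: → [2,5); WM=3; [0,3) fires=4
i=2 t=6 v=7: → [6,9),[4,7); WM=6; [2,5) fires=13
i=3 t=7 v=5: → [6,9); WM=7; [4,7) fires=7
i=4 t=8 v=4: → [8,11),[6,9); WM=8
i=5 t=9 v=3: → [8,11); WM=9; [6,9) fires=16
i=6 t=11 v=2: → [10,13); WM=11; [8,11) fires=7
i=7 t=2 v=7: DROP (t<11-1); WM=11
i=8 t=11 v=5: → [10,13); WM=11
i=9 t=5 v=6: DROP (t<11-1); WM=11
i=10 t=11 v=9: → [10,13); WM=11
i=11 t=13 v=7: → [12,15); WM=13; [10,13) fires=16
i=12 t=15 v=1: → [14,17); WM=15; [12,15) fires=7
i=13 t=15 v=2: → [14,17); WM=15
i=14 t=15 v=7: → [14,17); WM=15
i=15 t=16 v=7: → [16,19),[14,17); WM=16
i=16 t=16 v=8: → [16,19),[14,17); WM=16
i=17 t=18 v=9: → [18,21),[16,19); WM=18; [14,17) fires=25
i=18 t=19 v=1: → [18,21); WM=19; [16,19) fires=24
i=19 t=22 v=8: → [22,25),[20,23); WM=22; [18,21) fires=10
i=20 t=23 v=5: → [22,25); WM=23; [20,23) fires=8
i=21 t=23 v=6: → [22,25); WM=23
i=22 t=25 v=5: → [24,27); WM=25; [22,25) fires=19

11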